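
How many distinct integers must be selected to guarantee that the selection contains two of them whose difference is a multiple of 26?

27

Integers whose pairwise differences are multiples of 26 are exactly those sharing a remainder mod 26. The 26 residue classes mod 26 are the pigeonholes.
With 26 integers one could put 1 in each residue class and have no class reach 2.
The 27th integer pushes some class to 2, so 26·1 + 1 = 27.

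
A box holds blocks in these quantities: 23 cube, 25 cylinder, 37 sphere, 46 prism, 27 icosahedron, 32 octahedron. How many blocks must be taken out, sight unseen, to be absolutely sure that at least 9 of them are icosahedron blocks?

172

In the worst case for collecting icosahedron blocks, every non-icosahedron block comes out first.
There are 23 + 25 + 37 + 46 + 32 = 163 non-icosahedron blocks altogether.
After those, each further block must be icosahedron, so 163 + 9 = 172 draws guarantee 9 icosahedron blocks.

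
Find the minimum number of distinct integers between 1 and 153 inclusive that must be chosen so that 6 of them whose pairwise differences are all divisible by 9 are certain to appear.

Integers whose pairwise differences are multiples of 9 are exactly those sharing a remainder mod 9. The 9 residue classes mod 9 are the pigeonholes.
With 45 integers one could put 5 in each residue class and have no class reach 6.
The 46th integer pushes some class to 6, so 9·5 + 1 = 46.

46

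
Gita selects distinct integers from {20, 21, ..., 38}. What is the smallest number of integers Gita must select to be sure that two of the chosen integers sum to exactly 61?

Group the elements by complementary pair {x, 61−x}: {23,38}, {24,37}, {25,36}, …, giving 8 two-element pairs and 3 integers whose partner 61−x falls outside [20,38].
By pigeonhole, treating each of those 11 groups as a pigeonhole, one can pick one integer per group — 11 integers — with no two summing to 61.
The 12th integer lands in an occupied pair, forcing a sum of 61.

12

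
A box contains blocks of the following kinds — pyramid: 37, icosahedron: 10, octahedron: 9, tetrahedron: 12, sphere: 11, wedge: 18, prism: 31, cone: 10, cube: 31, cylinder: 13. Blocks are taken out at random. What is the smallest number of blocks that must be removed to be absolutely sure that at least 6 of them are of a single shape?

51

By the pigeonhole principle, put each drawn block into a box by shape. The largest draw with every box below 6 takes min(count, 5) from each shape.
Σ min(cᵢ, 5) = 5 + 5 + 5 + 5 + 5 + 5 + 5 + 5 + 5 + 5 = 50.
Draw number 50 + 1 = 51 must push one box to 6.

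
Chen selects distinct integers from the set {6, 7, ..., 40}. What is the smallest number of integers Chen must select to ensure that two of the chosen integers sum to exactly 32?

26

Group the elements by complementary pair {x, 32−x}: {6,26}, {7,25}, {8,24}, …, giving 10 two-element pairs; the single value 16 (it cannot pair with itself since the integers are distinct); and 14 integers whose partner 32−x falls outside [6,40].
By pigeonhole, treating each of those 25 groups as a pigeonhole, one can pick one integer per group — 25 integers — with no two summing to 32.
The 26th integer lands in an occupied pair, forcing a sum of 32.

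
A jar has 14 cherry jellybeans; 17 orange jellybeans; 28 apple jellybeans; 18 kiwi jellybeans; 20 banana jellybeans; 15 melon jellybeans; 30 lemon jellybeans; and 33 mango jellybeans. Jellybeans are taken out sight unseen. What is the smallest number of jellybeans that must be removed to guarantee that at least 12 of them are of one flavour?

89

Pigeonhole: put each drawn jellybean into a box by flavour. The largest draw with every box below 12 takes min(count, 11) from each flavour.
Σ min(cᵢ, 11) = 11 + 11 + 11 + 11 + 11 + 11 + 11 + 11 = 88.
Draw number 88 + 1 = 89 must push one box to 12.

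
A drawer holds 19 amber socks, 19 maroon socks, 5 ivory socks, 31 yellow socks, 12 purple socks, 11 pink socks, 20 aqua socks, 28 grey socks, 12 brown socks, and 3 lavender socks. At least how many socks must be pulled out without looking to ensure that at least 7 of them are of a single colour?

57

By pigeonhole, put each drawn sock into a box by colour. The largest draw with every box below 7 takes min(count, 6) from each colour; colours with fewer than 6 contribute all they have.
Σ min(cᵢ, 6) = 6 + 6 + 5 + 6 + 6 + 6 + 6 + 6 + 6 + 3 = 56.
Draw number 56 + 1 = 57 must push one box to 7.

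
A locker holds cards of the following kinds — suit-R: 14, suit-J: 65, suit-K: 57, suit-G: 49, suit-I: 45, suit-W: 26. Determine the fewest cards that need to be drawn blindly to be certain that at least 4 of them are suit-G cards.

In the worst case for collecting suit-G cards, every non-suit-G card comes out first.
There are 14 + 65 + 57 + 45 + 26 = 207 non-suit-G cards altogether.
After those, each further card must be suit-G, so 207 + 4 = 211 draws guarantee 4 suit-G cards.

211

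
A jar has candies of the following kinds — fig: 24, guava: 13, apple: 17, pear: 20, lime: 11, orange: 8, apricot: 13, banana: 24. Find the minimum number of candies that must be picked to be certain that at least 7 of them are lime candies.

In the worst case for collecting lime candies, every non-lime candy comes out first.
There are 24 + 13 + 17 + 20 + 8 + 13 + 24 = 119 non-lime candies altogether.
After those, each further candy must be lime, so 119 + 7 = 126 draws guarantee 7 lime candies.

126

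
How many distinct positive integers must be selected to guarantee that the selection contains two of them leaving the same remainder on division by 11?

Pigeonhole: the 11 residue classes mod 11 are the pigeonholes.
With 11 integers one could put 1 in each residue class and have no class reach 2.
The 12th integer pushes some class to 2, so 11·1 + 1 = 12.

12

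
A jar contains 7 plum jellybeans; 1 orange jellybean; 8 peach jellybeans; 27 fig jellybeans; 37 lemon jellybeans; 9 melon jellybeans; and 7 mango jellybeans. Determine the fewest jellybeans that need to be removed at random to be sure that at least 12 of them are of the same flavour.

55

Pigeonhole: the 7 flavours are the holes; the jellybeans drawn are the pigeons.
To avoid 12 of any one flavour, the worst case takes at most 11 of each flavour, or every jellybean of a flavour that has fewer than 11.
That gives 7 + 1 + 8 + 11 + 11 + 9 + 7 = 54 jellybeans with no flavour reaching 12.
The next jellybean forces some flavour to 12, so 54 + 1 = 55.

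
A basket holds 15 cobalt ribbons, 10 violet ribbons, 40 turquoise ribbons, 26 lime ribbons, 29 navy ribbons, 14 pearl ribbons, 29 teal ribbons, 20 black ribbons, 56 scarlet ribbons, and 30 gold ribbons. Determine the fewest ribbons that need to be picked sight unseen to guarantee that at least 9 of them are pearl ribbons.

In the worst case for collecting pearl ribbons, every non-pearl ribbon comes out first.
There are 15 + 10 + 40 + 26 + 29 + 29 + 20 + 56 + 30 = 255 non-pearl ribbons altogether.
After those, each further ribbon must be pearl, so 255 + 9 = 264 draws guarantee 9 pearl ribbons.

264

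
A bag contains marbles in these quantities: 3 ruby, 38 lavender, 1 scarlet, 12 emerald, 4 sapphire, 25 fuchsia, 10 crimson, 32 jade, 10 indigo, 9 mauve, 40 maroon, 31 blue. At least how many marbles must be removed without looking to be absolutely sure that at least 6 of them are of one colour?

By pigeonhole, put each drawn marble into a box by colour. The largest draw with every box below 6 takes min(count, 5) from each colour; colours with fewer than 5 contribute all they have.
Σ min(cᵢ, 5) = 3 + 5 + 1 + 5 + 4 + 5 + 5 + 5 + 5 + 5 + 5 + 5 = 53.
Draw number 53 + 1 = 54 must push one box to 6.

54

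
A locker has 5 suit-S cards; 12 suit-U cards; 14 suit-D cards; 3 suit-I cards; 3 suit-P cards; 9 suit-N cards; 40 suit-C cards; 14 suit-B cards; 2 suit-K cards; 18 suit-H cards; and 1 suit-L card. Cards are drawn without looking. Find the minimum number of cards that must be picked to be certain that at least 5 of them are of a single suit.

The 11 suits are the holes; the cards drawn are the pigeons.
To avoid 5 of any one suit, the worst case takes at most 4 of each suit, or every card of a suit that has fewer than 4.
That gives 4 + 4 + 4 + 3 + 3 + 4 + 4 + 4 + 2 + 4 + 1 = 37 cards with no suit reaching 5.
The next card forces some suit to 5, so 37 + 1 = 38.

38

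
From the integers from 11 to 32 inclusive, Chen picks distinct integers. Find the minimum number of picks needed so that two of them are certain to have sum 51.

Two chosen integers sum to 51 exactly when both halves of some pair {x, 51−x} with 19 ≤ x ≤ 51−x ≤ 32 are chosen — 7 such pairs.
The remaining 8 elements (those with no distinct partner in range) can never complete a 51-sum, so the worst case takes all of them and one from each pair: 8 + 7 = 15.
The 16th integer has to be the second member of some pair, so 15 + 1 = 16.

16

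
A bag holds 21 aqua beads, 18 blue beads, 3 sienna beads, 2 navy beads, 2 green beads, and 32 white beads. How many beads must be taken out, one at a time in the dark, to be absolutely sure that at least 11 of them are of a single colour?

38

By pigeonhole, put each drawn bead into a box by colour. The largest draw with every box below 11 takes min(count, 10) from each colour; colours with fewer than 10 contribute all they have.
Σ min(cᵢ, 10) = 10 + 10 + 3 + 2 + 2 + 10 = 37.
Draw number 37 + 1 = 38 must push one box to 11.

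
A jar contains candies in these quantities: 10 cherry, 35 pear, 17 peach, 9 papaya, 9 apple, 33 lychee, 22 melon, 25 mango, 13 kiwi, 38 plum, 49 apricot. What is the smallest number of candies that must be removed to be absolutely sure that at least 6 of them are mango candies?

241

In the worst case for collecting mango candies, every non-mango candy comes out first.
There are 10 + 35 + 17 + 9 + 9 + 33 + 22 + 13 + 38 + 49 = 235 non-mango candies altogether.
After those, each further candy must be mango, so 235 + 6 = 241 draws guarantee 6 mango candies.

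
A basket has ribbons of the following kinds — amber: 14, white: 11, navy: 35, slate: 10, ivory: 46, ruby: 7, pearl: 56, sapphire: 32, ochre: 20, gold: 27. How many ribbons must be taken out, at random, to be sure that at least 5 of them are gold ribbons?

In the worst case for collecting gold ribbons, every non-gold ribbon comes out first.
There are 14 + 11 + 35 + 10 + 46 + 7 + 56 + 32 + 20 = 231 non-gold ribbons altogether.
After those, each further ribbon must be gold, so 231 + 5 = 236 draws guarantee 5 gold ribbons.

236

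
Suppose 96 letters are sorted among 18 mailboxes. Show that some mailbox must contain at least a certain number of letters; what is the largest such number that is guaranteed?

The 18 mailboxes are the holes and the 96 letters are the pigeons.
If every mailbox held at most 5 letters, the total would be at most 18 × 5 = 90, which is less than 96.
So some mailbox holds at least ⌈96/18⌉ = 6 letters.

6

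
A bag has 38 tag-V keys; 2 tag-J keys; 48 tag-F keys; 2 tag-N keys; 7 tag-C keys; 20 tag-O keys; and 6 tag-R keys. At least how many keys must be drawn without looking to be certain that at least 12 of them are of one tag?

51

An adversary could hand out at most 11 keys per tag (4 tags run out sooner): 11 + 2 + 11 + 2 + 7 + 11 + 6 = 50 keys and still no tag has 12.
One more key lands in a tag already at 11, so 51 draws are enough and 50 are not.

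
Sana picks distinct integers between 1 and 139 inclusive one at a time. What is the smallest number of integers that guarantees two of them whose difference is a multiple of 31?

32

Integers whose pairwise differences are multiples of 31 are exactly those sharing a remainder mod 31. By the pigeonhole principle, the 31 residue classes mod 31 are the pigeonholes.
With 31 integers one could put 1 in each residue class and have no class reach 2.
The 32nd integer pushes some class to 2, so 31·1 + 1 = 32.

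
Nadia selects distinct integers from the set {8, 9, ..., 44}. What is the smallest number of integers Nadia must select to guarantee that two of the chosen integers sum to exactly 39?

Two chosen integers sum to 39 exactly when both halves of some pair {x, 39−x} with 8 ≤ x ≤ 39−x ≤ 31 are chosen — 12 such pairs.
The remaining 13 elements (those with no distinct partner in range) can never complete a 39-sum, so the worst case takes all of them and one from each pair: 13 + 12 = 25.
The 26th integer has to be the second member of some pair, so 25 + 1 = 26.

26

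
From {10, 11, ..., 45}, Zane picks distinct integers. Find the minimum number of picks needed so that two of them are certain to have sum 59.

Two chosen integers sum to 59 exactly when both halves of some pair {x, 59−x} with 14 ≤ x ≤ 59−x ≤ 45 are chosen — 16 such pairs.
The remaining 4 elements (those with no distinct partner in range) can never complete a 59-sum, so the worst case takes all of them and one from each pair: 4 + 16 = 20.
The 21st integer has to be the second member of some pair, so 20 + 1 = 21.

21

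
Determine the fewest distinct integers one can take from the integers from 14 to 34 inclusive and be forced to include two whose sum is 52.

14

Two chosen integers sum to 52 exactly when both halves of some pair {x, 52−x} with 18 ≤ x ≤ 52−x ≤ 34 are chosen — 8 such pairs.
The remaining 5 elements (those with no distinct partner in range) can never complete a 52-sum, so the worst case takes all of them and one from each pair: 5 + 8 = 13.
Pigeonhole: the 14th integer has to be the second member of some pair, so 13 + 1 = 14.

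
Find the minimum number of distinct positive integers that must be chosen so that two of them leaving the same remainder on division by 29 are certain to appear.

30

The 29 residue classes mod 29 are the pigeonholes.
With 29 integers one could put 1 in each residue class and have no class reach 2.
The 30th integer pushes some class to 2, so 29·1 + 1 = 30.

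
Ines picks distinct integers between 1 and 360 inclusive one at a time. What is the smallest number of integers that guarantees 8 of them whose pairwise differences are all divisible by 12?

85

Integers whose pairwise differences are multiples of 12 are exactly those sharing a remainder mod 12. The 12 residue classes mod 12 are the pigeonholes.
With 84 integers one could put 7 in each residue class and have no class reach 8.
The 85th integer pushes some class to 8, so 12·7 + 1 = 85.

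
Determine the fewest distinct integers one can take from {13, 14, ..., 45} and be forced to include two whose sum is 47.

A set avoiding the sum 47 can contain at most one of each pair {x, 47−x}, plus the 11 elements whose complement lies outside the range.
The integers 24, …, 45 (22 of them) are such a set: any two sum to at least 24+25 = 49 > 47.
By pigeonhole, any 23rd integer completes one of the 11 pairs, so 23 choices force a sum of 47.

23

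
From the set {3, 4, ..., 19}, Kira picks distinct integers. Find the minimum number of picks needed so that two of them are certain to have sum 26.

12

Two chosen integers sum to 26 exactly when both halves of some pair {x, 26−x} with 7 ≤ x ≤ 26−x ≤ 19 are chosen — 6 such pairs.
The remaining 5 elements (those with no distinct partner in range) can never complete a 26-sum, so the worst case takes all of them and one from each pair: 5 + 6 = 11.
The 12th integer has to be the second member of some pair, so 11 + 1 = 12.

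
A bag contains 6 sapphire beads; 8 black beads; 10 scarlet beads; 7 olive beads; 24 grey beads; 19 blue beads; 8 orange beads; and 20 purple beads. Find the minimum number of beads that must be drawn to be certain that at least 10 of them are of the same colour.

By pigeonhole, put each drawn bead into a box by colour. The largest draw with every box below 10 takes min(count, 9) from each colour; colours with fewer than 9 contribute all they have.
Σ min(cᵢ, 9) = 6 + 8 + 9 + 7 + 9 + 9 + 8 + 9 = 65.
Draw number 65 + 1 = 66 must push one box to 10.

66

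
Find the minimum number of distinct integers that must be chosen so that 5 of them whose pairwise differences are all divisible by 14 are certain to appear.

57

Integers whose pairwise differences are multiples of 14 are exactly those sharing a remainder mod 14. The 14 residue classes mod 14 are the pigeonholes.
With 56 integers one could put 4 in each residue class and have no class reach 5.
The 57th integer pushes some class to 5, so 14·4 + 1 = 57.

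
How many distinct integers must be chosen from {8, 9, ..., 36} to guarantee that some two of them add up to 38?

Two chosen integers sum to 38 exactly when both halves of some pair {x, 38−x} with 8 ≤ x ≤ 38−x ≤ 30 are chosen — 11 such pairs.
The remaining 7 elements (those with no distinct partner in range) can never complete a 38-sum, so the worst case takes all of them and one from each pair: 7 + 11 = 18.
The 19th integer has to be the second member of some pair, so 18 + 1 = 19.

19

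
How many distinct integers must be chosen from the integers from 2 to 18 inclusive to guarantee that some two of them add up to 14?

Two chosen integers sum to 14 exactly when both halves of some pair {x, 14−x} with 2 ≤ x ≤ 14−x ≤ 12 are chosen — 5 such pairs.
The remaining 7 elements (those with no distinct partner in range) can never complete a 14-sum, so the worst case takes all of them and one from each pair: 7 + 5 = 12.
The 13th integer has to be the second member of some pair, so 12 + 1 = 13.

13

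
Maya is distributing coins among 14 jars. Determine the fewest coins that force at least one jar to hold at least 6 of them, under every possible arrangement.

71

With 70 coins one could put exactly 5 in each of the 14 jars, and no jar would reach 6.
By the pigeonhole principle, one more coin must land in a jar that already has 5, giving it 6.
So 14 × 5 + 1 = 71 coins are required.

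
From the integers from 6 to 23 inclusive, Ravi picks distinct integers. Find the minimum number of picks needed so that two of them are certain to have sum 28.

11

Two chosen integers sum to 28 exactly when both halves of some pair {x, 28−x} with 6 ≤ x ≤ 28−x ≤ 22 are chosen — 8 such pairs.
The remaining 2 elements (those with no distinct partner in range) can never complete a 28-sum, so the worst case takes all of them and one from each pair: 2 + 8 = 10.
By the pigeonhole principle, the 11th integer has to be the second member of some pair, so 10 + 1 = 11.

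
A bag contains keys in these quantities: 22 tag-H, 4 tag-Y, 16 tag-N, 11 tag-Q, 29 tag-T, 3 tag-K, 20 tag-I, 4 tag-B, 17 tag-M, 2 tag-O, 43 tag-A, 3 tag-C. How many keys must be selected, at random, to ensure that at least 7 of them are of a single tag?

An adversary could hand out at most 6 keys per tag (5 tags run out sooner): 6 + 4 + 6 + 6 + 6 + 3 + 6 + 4 + 6 + 2 + 6 + 3 = 58 keys and still no tag has 7.
One more key lands in a tag already at 6, so 59 draws are enough and 58 are not.

59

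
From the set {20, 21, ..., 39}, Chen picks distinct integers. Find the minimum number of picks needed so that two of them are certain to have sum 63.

A set avoiding the sum 63 can contain at most one of each pair {x, 63−x}, plus the 4 elements whose complement lies outside the range.
The integers 20, …, 31 (12 of them) are such a set: any two sum to at least 20+21 = 41 and at most 30+31 = 61 < 63.
Pigeonhole: any 13th integer completes one of the 8 pairs, so 13 choices force a sum of 63.

13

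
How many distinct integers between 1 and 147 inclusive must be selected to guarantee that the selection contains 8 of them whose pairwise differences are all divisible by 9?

64

Integers whose pairwise differences are multiples of 9 are exactly those sharing a remainder mod 9. The 9 residue classes mod 9 are the pigeonholes.
With 63 integers one could put 7 in each residue class and have no class reach 8.
The 64th integer pushes some class to 8, so 9·7 + 1 = 64.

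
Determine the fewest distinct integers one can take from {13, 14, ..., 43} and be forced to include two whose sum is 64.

21

Group the elements by complementary pair {x, 64−x}: {21,43}, {22,42}, {23,41}, …, giving 11 two-element pairs, the single value 32 (it cannot pair with itself since the integers are distinct), and 8 integers whose partner 64−x falls outside [13,43].
By the pigeonhole principle, treating each of those 20 groups as a pigeonhole, one can pick one integer per group — 20 integers — with no two summing to 64.
The 21st integer lands in an occupied pair, forcing a sum of 64.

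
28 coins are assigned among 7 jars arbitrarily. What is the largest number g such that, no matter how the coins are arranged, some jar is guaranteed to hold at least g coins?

4

By the pigeonhole principle, the 7 jars are the holes and the 28 coins are the pigeons.
If every jar held at most 3 coins, the total would be at most 7 × 3 = 21, which is less than 28.
So some jar holds at least ⌈28/7⌉ = 4 coins.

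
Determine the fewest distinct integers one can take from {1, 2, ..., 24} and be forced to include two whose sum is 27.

14

Two chosen integers sum to 27 exactly when both halves of some pair {x, 27−x} with 3 ≤ x ≤ 27−x ≤ 24 are chosen — 11 such pairs.
The remaining 2 elements (those with no distinct partner in range) can never complete a 27-sum, so the worst case takes all of them and one from each pair: 2 + 11 = 13.
The 14th integer has to be the second member of some pair, so 13 + 1 = 14.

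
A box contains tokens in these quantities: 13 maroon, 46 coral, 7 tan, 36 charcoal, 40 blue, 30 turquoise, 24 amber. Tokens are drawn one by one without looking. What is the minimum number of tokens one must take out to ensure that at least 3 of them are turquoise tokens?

In the worst case for collecting turquoise tokens, every non-turquoise token comes out first.
There are 13 + 46 + 7 + 36 + 40 + 24 = 166 non-turquoise tokens altogether.
After those, each further token must be turquoise, so 166 + 3 = 169 draws guarantee 3 turquoise tokens.

169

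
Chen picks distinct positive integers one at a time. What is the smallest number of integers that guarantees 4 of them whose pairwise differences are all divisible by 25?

76

Integers whose pairwise differences are multiples of 25 are exactly those sharing a remainder mod 25. By pigeonhole, the 25 residue classes mod 25 are the pigeonholes.
With 75 integers one could put 3 in each residue class and have no class reach 4.
The 76th integer pushes some class to 4, so 25·3 + 1 = 76.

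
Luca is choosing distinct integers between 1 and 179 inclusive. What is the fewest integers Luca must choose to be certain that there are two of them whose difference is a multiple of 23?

24

Integers whose pairwise differences are multiples of 23 are exactly those sharing a remainder mod 23. The 23 residue classes mod 23 are the pigeonholes.
With 23 integers one could put 1 in each residue class and have no class reach 2.
The 24th integer pushes some class to 2, so 23·1 + 1 = 24.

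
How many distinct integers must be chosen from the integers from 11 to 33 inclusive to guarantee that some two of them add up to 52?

Two chosen integers sum to 52 exactly when both halves of some pair {x, 52−x} with 19 ≤ x ≤ 52−x ≤ 33 are chosen — 7 such pairs.
The remaining 9 elements (those with no distinct partner in range) can never complete a 52-sum, so the worst case takes all of them and one from each pair: 9 + 7 = 16.
By pigeonhole, the 17th integer has to be the second member of some pair, so 16 + 1 = 17.

17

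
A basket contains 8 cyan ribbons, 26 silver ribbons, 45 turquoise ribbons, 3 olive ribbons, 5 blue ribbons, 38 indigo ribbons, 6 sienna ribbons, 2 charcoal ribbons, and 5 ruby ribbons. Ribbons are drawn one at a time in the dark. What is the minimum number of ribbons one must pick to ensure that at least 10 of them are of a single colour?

By pigeonhole, the 9 colours are the holes; the ribbons drawn are the pigeons.
To avoid 10 of any one colour, the worst case takes at most 9 of each colour, or every ribbon of a colour that has fewer than 9.
That gives 8 + 9 + 9 + 3 + 5 + 9 + 6 + 2 + 5 = 56 ribbons with no colour reaching 10.
The next ribbon forces some colour to 10, so 56 + 1 = 57.

57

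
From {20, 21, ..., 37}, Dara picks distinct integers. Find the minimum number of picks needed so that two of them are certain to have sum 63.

13

A set avoiding the sum 63 can contain at most one of each pair {x, 63−x}, plus the 6 elements whose complement lies outside the range.
The integers 20, …, 31 (12 of them) are such a set: any two sum to at least 20+21 = 41 and at most 30+31 = 61 < 63.
Any 13th integer completes one of the 6 pairs, so 13 choices force a sum of 63.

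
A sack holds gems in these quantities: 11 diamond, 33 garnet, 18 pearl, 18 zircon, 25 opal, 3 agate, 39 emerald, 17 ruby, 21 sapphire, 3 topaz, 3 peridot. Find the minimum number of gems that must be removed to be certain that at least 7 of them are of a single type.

By pigeonhole, put each drawn gem into a box by type. The largest draw with every box below 7 takes min(count, 6) from each type; types with fewer than 6 contribute all they have.
Σ min(cᵢ, 6) = 6 + 6 + 6 + 6 + 6 + 3 + 6 + 6 + 6 + 3 + 3 = 57.
Draw number 57 + 1 = 58 must push one box to 7.

58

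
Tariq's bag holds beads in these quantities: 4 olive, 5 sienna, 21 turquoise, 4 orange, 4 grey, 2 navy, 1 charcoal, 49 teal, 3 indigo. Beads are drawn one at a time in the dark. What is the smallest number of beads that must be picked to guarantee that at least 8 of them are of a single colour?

Put each drawn bead into a box by colour. The largest draw with every box below 8 takes min(count, 7) from each colour; colours with fewer than 7 contribute all they have.
Σ min(cᵢ, 7) = 4 + 5 + 7 + 4 + 4 + 2 + 1 + 7 + 3 = 37.
Draw number 37 + 1 = 38 must push one box to 8.

38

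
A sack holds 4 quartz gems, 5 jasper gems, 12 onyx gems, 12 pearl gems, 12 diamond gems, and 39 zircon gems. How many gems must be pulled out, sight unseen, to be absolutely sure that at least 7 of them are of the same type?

By the pigeonhole principle, the 6 types are the holes; the gems drawn are the pigeons.
To avoid 7 of any one type, the worst case takes at most 6 of each type, or every gem of a type that has fewer than 6.
That gives 4 + 5 + 6 + 6 + 6 + 6 = 33 gems with no type reaching 7.
The next gem forces some type to 7, so 33 + 1 = 34.

34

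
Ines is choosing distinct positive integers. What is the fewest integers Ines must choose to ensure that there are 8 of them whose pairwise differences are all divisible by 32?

Integers whose pairwise differences are multiples of 32 are exactly those sharing a remainder mod 32. By the pigeonhole principle, the 32 residue classes mod 32 are the pigeonholes.
With 224 integers one could put 7 in each residue class and have no class reach 8.
The 225th integer pushes some class to 8, so 32·7 + 1 = 225.

225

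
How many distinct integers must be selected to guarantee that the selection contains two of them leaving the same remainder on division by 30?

31

By the pigeonhole principle, the 30 residue classes mod 30 are the pigeonholes.
With 30 integers one could put 1 in each residue class and have no class reach 2.
The 31st integer pushes some class to 2, so 30·1 + 1 = 31.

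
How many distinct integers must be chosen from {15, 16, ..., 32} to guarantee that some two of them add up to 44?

Two chosen integers sum to 44 exactly when both halves of some pair {x, 44−x} with 15 ≤ x ≤ 44−x ≤ 29 are chosen — 7 such pairs.
The remaining 4 elements (those with no distinct partner in range) can never complete a 44-sum, so the worst case takes all of them and one from each pair: 4 + 7 = 11.
Pigeonhole: the 12th integer has to be the second member of some pair, so 11 + 1 = 12.

12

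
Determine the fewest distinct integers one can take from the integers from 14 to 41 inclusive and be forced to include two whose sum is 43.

Group the elements by complementary pair {x, 43−x}: {14,29}, {15,28}, {16,27}, …, giving 8 two-element pairs and 12 integers whose partner 43−x falls outside [14,41].
By pigeonhole, treating each of those 20 groups as a pigeonhole, one can pick one integer per group — 20 integers — with no two summing to 43.
The 21st integer lands in an occupied pair, forcing a sum of 43.

21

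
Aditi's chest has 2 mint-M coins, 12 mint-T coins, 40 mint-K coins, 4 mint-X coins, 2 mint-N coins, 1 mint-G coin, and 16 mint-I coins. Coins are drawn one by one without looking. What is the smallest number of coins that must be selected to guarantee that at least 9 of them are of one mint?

Put each drawn coin into a box by mint. The largest draw with every box below 9 takes min(count, 8) from each mint; mints with fewer than 8 contribute all they have.
Σ min(cᵢ, 8) = 2 + 8 + 8 + 4 + 2 + 1 + 8 = 33.
Draw number 33 + 1 = 34 must push one box to 9.

34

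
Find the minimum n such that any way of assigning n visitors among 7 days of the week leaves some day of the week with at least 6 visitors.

36

With 35 visitors one could put exactly 5 in each of the 7 days of the week, and no day of the week would reach 6.
One more visitor must land in a day of the week that already has 5, giving it 6.
So 7 × 5 + 1 = 36 visitors are required.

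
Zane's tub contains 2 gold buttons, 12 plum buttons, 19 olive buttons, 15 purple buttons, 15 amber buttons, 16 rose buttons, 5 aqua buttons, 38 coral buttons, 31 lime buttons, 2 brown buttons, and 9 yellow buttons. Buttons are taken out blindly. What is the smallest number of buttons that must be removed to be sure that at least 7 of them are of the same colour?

Put each drawn button into a box by colour. The largest draw with every box below 7 takes min(count, 6) from each colour; colours with fewer than 6 contribute all they have.
Σ min(cᵢ, 6) = 2 + 6 + 6 + 6 + 6 + 6 + 5 + 6 + 6 + 2 + 6 = 57.
Draw number 57 + 1 = 58 must push one box to 7.

58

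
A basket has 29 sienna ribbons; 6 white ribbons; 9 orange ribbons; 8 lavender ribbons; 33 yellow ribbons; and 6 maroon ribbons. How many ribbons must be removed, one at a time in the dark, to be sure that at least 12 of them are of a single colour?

An adversary could hand out at most 11 ribbons per colour (4 colours run out sooner): 11 + 6 + 9 + 8 + 11 + 6 = 51 ribbons and still no colour has 12.
One more ribbon lands in a colour already at 11, so 52 draws are enough and 51 are not.

52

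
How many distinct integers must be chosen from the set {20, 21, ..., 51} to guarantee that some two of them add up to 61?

22

Two chosen integers sum to 61 exactly when both halves of some pair {x, 61−x} with 20 ≤ x ≤ 61−x ≤ 41 are chosen — 11 such pairs.
The remaining 10 elements (those with no distinct partner in range) can never complete a 61-sum, so the worst case takes all of them and one from each pair: 10 + 11 = 21.
The 22nd integer has to be the second member of some pair, so 21 + 1 = 22.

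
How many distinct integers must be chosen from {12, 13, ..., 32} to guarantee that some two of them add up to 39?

Two chosen integers sum to 39 exactly when both halves of some pair {x, 39−x} with 12 ≤ x ≤ 39−x ≤ 27 are chosen — 8 such pairs.
The remaining 5 elements (those with no distinct partner in range) can never complete a 39-sum, so the worst case takes all of them and one from each pair: 5 + 8 = 13.
Pigeonhole: the 14th integer has to be the second member of some pair, so 13 + 1 = 14.

14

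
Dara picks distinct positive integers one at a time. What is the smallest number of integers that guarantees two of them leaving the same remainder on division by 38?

The 38 residue classes mod 38 are the pigeonholes.
With 38 integers one could put 1 in each residue class and have no class reach 2.
The 39th integer pushes some class to 2, so 38·1 + 1 = 39.

39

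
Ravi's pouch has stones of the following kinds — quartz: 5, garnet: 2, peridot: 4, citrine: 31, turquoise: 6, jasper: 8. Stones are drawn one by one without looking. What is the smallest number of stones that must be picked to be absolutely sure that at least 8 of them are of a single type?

An adversary could hand out at most 7 stones per type (4 types run out sooner): 5 + 2 + 4 + 7 + 6 + 7 = 31 stones and still no type has 8.
One more stone lands in a type already at 7, so 32 draws are enough and 31 are not.

32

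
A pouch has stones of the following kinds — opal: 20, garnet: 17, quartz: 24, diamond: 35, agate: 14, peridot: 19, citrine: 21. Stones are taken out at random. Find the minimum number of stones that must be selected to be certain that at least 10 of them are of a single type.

An adversary could hand out at most 9 stones per type: 9 + 9 + 9 + 9 + 9 + 9 + 9 = 63 stones and still no type has 10.
By pigeonhole, one more stone lands in a type already at 9, so 64 draws are enough and 63 are not.

64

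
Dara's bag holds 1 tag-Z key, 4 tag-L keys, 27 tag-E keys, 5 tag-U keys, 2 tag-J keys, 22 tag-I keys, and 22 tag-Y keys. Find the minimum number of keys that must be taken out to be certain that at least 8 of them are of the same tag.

34

An adversary could hand out at most 7 keys per tag (4 tags run out sooner): 1 + 4 + 7 + 5 + 2 + 7 + 7 = 33 keys and still no tag has 8.
One more key lands in a tag already at 7, so 34 draws are enough and 33 are not.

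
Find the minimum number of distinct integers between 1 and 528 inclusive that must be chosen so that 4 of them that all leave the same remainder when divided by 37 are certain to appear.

112

The 37 residue classes mod 37 are the pigeonholes.
With 111 integers one could put 3 in each residue class and have no class reach 4.
The 112th integer pushes some class to 4, so 37·3 + 1 = 112.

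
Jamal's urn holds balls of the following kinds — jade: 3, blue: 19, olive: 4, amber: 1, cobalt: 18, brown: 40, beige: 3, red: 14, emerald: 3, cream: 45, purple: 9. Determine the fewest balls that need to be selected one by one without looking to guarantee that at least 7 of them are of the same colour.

By pigeonhole, the 11 colours are the holes; the balls drawn are the pigeons.
To avoid 7 of any one colour, the worst case takes at most 6 of each colour, or every ball of a colour that has fewer than 6.
That gives 3 + 6 + 4 + 1 + 6 + 6 + 3 + 6 + 3 + 6 + 6 = 50 balls with no colour reaching 7.
The next ball forces some colour to 7, so 50 + 1 = 51.

51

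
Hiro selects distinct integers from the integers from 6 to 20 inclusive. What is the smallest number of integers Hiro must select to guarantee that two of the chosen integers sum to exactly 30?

11

Group the elements by complementary pair {x, 30−x}: {10,20}, {11,19}, {12,18}, …, giving 5 two-element pairs, the single value 15 (it cannot pair with itself since the integers are distinct), and 4 integers whose partner 30−x falls outside [6,20].
By pigeonhole, treating each of those 10 groups as a pigeonhole, one can pick one integer per group — 10 integers — with no two summing to 30.
The 11th integer lands in an occupied pair, forcing a sum of 30.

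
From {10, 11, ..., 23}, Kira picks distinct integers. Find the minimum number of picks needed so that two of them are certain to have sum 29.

Two chosen integers sum to 29 exactly when both halves of some pair {x, 29−x} with 10 ≤ x ≤ 29−x ≤ 19 are chosen — 5 such pairs.
The remaining 4 elements (those with no distinct partner in range) can never complete a 29-sum, so the worst case takes all of them and one from each pair: 4 + 5 = 9.
The 10th integer has to be the second member of some pair, so 9 + 1 = 10.

10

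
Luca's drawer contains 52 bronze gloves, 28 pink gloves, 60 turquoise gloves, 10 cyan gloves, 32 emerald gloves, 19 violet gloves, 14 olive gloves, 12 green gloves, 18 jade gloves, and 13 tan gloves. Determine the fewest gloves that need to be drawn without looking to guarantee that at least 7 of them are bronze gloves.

In the worst case for collecting bronze gloves, every non-bronze glove comes out first.
There are 28 + 60 + 10 + 32 + 19 + 14 + 12 + 18 + 13 = 206 non-bronze gloves altogether.
After those, each further glove must be bronze, so 206 + 7 = 213 draws guarantee 7 bronze gloves.

213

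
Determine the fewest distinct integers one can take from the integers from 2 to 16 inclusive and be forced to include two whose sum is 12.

A set avoiding the sum 12 can contain at most one of each pair {x, 12−x}, plus the 7 elements whose complement lies outside the range or equal to its own complement.
The integers 6, …, 16 (11 of them) are such a set: any two sum to at least 6+7 = 13 > 12.
Any 12th integer completes one of the 4 pairs, so 12 choices force a sum of 12.

12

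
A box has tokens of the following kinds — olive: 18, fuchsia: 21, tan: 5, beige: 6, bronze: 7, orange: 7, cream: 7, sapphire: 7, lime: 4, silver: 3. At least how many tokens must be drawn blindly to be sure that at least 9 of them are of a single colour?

Pigeonhole: the 10 colours are the holes; the tokens drawn are the pigeons.
To avoid 9 of any one colour, the worst case takes at most 8 of each colour, or every token of a colour that has fewer than 8.
That gives 8 + 8 + 5 + 6 + 7 + 7 + 7 + 7 + 4 + 3 = 62 tokens with no colour reaching 9.
The next token forces some colour to 9, so 62 + 1 = 63.

63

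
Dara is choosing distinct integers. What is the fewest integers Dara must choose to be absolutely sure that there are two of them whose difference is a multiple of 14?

Integers whose pairwise differences are multiples of 14 are exactly those sharing a remainder mod 14. Pigeonhole: the 14 residue classes mod 14 are the pigeonholes.
With 14 integers one could put 1 in each residue class and have no class reach 2.
The 15th integer pushes some class to 2, so 14·1 + 1 = 15.

15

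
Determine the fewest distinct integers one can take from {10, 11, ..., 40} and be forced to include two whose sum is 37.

23

Two chosen integers sum to 37 exactly when both halves of some pair {x, 37−x} with 10 ≤ x ≤ 37−x ≤ 27 are chosen — 9 such pairs.
The remaining 13 elements (those with no distinct partner in range) can never complete a 37-sum, so the worst case takes all of them and one from each pair: 13 + 9 = 22.
Pigeonhole: the 23rd integer has to be the second member of some pair, so 22 + 1 = 23.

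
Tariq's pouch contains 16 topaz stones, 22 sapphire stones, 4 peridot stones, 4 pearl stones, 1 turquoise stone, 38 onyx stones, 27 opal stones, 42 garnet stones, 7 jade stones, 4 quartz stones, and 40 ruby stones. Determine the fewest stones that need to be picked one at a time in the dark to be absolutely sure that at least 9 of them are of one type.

69

The 11 types are the holes; the stones drawn are the pigeons.
To avoid 9 of any one type, the worst case takes at most 8 of each type, or every stone of a type that has fewer than 8.
That gives 8 + 8 + 4 + 4 + 1 + 8 + 8 + 8 + 7 + 4 + 8 = 68 stones with no type reaching 9.
The next stone forces some type to 9, so 68 + 1 = 69.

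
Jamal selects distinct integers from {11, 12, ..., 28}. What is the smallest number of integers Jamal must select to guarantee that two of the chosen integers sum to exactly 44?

13

Two chosen integers sum to 44 exactly when both halves of some pair {x, 44−x} with 16 ≤ x ≤ 44−x ≤ 28 are chosen — 6 such pairs.
The remaining 6 elements (those with no distinct partner in range) can never complete a 44-sum, so the worst case takes all of them and one from each pair: 6 + 6 = 12.
The 13th integer has to be the second member of some pair, so 12 + 1 = 13.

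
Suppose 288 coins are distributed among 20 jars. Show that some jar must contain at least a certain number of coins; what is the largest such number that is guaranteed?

Pigeonhole: the 20 jars are the holes and the 288 coins are the pigeons.
If every jar held at most 14 coins, the total would be at most 20 × 14 = 280, which is less than 288.
So some jar holds at least ⌈288/20⌉ = 15 coins.

15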